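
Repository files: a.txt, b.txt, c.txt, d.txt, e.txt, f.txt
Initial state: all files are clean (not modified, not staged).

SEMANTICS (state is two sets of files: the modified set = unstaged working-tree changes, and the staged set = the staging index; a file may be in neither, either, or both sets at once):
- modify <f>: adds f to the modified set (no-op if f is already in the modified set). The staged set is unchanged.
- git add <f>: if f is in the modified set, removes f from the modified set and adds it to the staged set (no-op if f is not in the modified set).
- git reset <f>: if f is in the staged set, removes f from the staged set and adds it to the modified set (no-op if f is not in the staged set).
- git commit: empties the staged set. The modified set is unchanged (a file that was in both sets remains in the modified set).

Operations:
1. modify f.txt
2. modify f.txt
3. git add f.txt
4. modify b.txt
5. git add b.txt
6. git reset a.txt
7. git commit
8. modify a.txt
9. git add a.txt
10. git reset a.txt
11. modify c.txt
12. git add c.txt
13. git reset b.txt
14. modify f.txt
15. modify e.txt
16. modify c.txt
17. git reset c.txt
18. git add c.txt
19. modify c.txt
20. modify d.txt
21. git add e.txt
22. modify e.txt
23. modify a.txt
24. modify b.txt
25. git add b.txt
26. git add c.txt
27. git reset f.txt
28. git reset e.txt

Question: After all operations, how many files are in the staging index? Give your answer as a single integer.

After op 1 (modify f.txt): modified={f.txt} staged={none}
After op 2 (modify f.txt): modified={f.txt} staged={none}
After op 3 (git add f.txt): modified={none} staged={f.txt}
After op 4 (modify b.txt): modified={b.txt} staged={f.txt}
After op 5 (git add b.txt): modified={none} staged={b.txt, f.txt}
After op 6 (git reset a.txt): modified={none} staged={b.txt, f.txt}
After op 7 (git commit): modified={none} staged={none}
After op 8 (modify a.txt): modified={a.txt} staged={none}
After op 9 (git add a.txt): modified={none} staged={a.txt}
After op 10 (git reset a.txt): modified={a.txt} staged={none}
After op 11 (modify c.txt): modified={a.txt, c.txt} staged={none}
After op 12 (git add c.txt): modified={a.txt} staged={c.txt}
After op 13 (git reset b.txt): modified={a.txt} staged={c.txt}
After op 14 (modify f.txt): modified={a.txt, f.txt} staged={c.txt}
After op 15 (modify e.txt): modified={a.txt, e.txt, f.txt} staged={c.txt}
After op 16 (modify c.txt): modified={a.txt, c.txt, e.txt, f.txt} staged={c.txt}
After op 17 (git reset c.txt): modified={a.txt, c.txt, e.txt, f.txt} staged={none}
After op 18 (git add c.txt): modified={a.txt, e.txt, f.txt} staged={c.txt}
After op 19 (modify c.txt): modified={a.txt, c.txt, e.txt, f.txt} staged={c.txt}
After op 20 (modify d.txt): modified={a.txt, c.txt, d.txt, e.txt, f.txt} staged={c.txt}
After op 21 (git add e.txt): modified={a.txt, c.txt, d.txt, f.txt} staged={c.txt, e.txt}
After op 22 (modify e.txt): modified={a.txt, c.txt, d.txt, e.txt, f.txt} staged={c.txt, e.txt}
After op 23 (modify a.txt): modified={a.txt, c.txt, d.txt, e.txt, f.txt} staged={c.txt, e.txt}
After op 24 (modify b.txt): modified={a.txt, b.txt, c.txt, d.txt, e.txt, f.txt} staged={c.txt, e.txt}
After op 25 (git add b.txt): modified={a.txt, c.txt, d.txt, e.txt, f.txt} staged={b.txt, c.txt, e.txt}
After op 26 (git add c.txt): modified={a.txt, d.txt, e.txt, f.txt} staged={b.txt, c.txt, e.txt}
After op 27 (git reset f.txt): modified={a.txt, d.txt, e.txt, f.txt} staged={b.txt, c.txt, e.txt}
After op 28 (git reset e.txt): modified={a.txt, d.txt, e.txt, f.txt} staged={b.txt, c.txt}
Final staged set: {b.txt, c.txt} -> count=2

Answer: 2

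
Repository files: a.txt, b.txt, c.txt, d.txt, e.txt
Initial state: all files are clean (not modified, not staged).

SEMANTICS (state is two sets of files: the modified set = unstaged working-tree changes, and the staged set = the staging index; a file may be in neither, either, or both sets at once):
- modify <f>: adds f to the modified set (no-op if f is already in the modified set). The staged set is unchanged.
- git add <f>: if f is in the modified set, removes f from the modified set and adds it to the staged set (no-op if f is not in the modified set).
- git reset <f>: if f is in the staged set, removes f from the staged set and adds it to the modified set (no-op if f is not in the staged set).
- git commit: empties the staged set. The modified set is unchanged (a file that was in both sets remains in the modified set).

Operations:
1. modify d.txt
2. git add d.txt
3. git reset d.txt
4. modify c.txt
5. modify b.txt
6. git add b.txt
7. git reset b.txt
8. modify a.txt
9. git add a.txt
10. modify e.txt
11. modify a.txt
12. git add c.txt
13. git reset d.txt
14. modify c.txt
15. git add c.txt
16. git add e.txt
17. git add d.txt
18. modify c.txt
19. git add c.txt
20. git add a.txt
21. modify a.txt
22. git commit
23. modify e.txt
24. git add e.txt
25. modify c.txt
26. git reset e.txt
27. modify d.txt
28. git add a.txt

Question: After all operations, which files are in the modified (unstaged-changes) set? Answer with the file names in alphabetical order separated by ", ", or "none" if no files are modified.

Answer: b.txt, c.txt, d.txt, e.txt

Derivation:
After op 1 (modify d.txt): modified={d.txt} staged={none}
After op 2 (git add d.txt): modified={none} staged={d.txt}
After op 3 (git reset d.txt): modified={d.txt} staged={none}
After op 4 (modify c.txt): modified={c.txt, d.txt} staged={none}
After op 5 (modify b.txt): modified={b.txt, c.txt, d.txt} staged={none}
After op 6 (git add b.txt): modified={c.txt, d.txt} staged={b.txt}
After op 7 (git reset b.txt): modified={b.txt, c.txt, d.txt} staged={none}
After op 8 (modify a.txt): modified={a.txt, b.txt, c.txt, d.txt} staged={none}
After op 9 (git add a.txt): modified={b.txt, c.txt, d.txt} staged={a.txt}
After op 10 (modify e.txt): modified={b.txt, c.txt, d.txt, e.txt} staged={a.txt}
After op 11 (modify a.txt): modified={a.txt, b.txt, c.txt, d.txt, e.txt} staged={a.txt}
After op 12 (git add c.txt): modified={a.txt, b.txt, d.txt, e.txt} staged={a.txt, c.txt}
After op 13 (git reset d.txt): modified={a.txt, b.txt, d.txt, e.txt} staged={a.txt, c.txt}
After op 14 (modify c.txt): modified={a.txt, b.txt, c.txt, d.txt, e.txt} staged={a.txt, c.txt}
After op 15 (git add c.txt): modified={a.txt, b.txt, d.txt, e.txt} staged={a.txt, c.txt}
After op 16 (git add e.txt): modified={a.txt, b.txt, d.txt} staged={a.txt, c.txt, e.txt}
After op 17 (git add d.txt): modified={a.txt, b.txt} staged={a.txt, c.txt, d.txt, e.txt}
After op 18 (modify c.txt): modified={a.txt, b.txt, c.txt} staged={a.txt, c.txt, d.txt, e.txt}
After op 19 (git add c.txt): modified={a.txt, b.txt} staged={a.txt, c.txt, d.txt, e.txt}
After op 20 (git add a.txt): modified={b.txt} staged={a.txt, c.txt, d.txt, e.txt}
After op 21 (modify a.txt): modified={a.txt, b.txt} staged={a.txt, c.txt, d.txt, e.txt}
After op 22 (git commit): modified={a.txt, b.txt} staged={none}
After op 23 (modify e.txt): modified={a.txt, b.txt, e.txt} staged={none}
After op 24 (git add e.txt): modified={a.txt, b.txt} staged={e.txt}
After op 25 (modify c.txt): modified={a.txt, b.txt, c.txt} staged={e.txt}
After op 26 (git reset e.txt): modified={a.txt, b.txt, c.txt, e.txt} staged={none}
After op 27 (modify d.txt): modified={a.txt, b.txt, c.txt, d.txt, e.txt} staged={none}
After op 28 (git add a.txt): modified={b.txt, c.txt, d.txt, e.txt} staged={a.txt}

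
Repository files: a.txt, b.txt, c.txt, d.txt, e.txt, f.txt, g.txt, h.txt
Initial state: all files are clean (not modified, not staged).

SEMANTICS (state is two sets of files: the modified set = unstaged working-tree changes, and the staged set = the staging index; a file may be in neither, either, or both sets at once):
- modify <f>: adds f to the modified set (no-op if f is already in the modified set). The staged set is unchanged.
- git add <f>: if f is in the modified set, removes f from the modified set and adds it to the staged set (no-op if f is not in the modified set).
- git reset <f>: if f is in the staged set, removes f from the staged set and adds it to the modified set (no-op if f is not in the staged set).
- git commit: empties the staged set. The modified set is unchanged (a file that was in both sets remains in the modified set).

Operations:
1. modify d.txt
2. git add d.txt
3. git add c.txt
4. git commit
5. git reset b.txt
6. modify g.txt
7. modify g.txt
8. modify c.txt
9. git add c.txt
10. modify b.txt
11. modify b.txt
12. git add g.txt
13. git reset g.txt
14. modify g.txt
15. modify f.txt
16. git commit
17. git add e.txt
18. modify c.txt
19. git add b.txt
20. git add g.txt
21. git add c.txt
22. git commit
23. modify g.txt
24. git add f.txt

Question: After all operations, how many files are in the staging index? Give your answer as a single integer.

After op 1 (modify d.txt): modified={d.txt} staged={none}
After op 2 (git add d.txt): modified={none} staged={d.txt}
After op 3 (git add c.txt): modified={none} staged={d.txt}
After op 4 (git commit): modified={none} staged={none}
After op 5 (git reset b.txt): modified={none} staged={none}
After op 6 (modify g.txt): modified={g.txt} staged={none}
After op 7 (modify g.txt): modified={g.txt} staged={none}
After op 8 (modify c.txt): modified={c.txt, g.txt} staged={none}
After op 9 (git add c.txt): modified={g.txt} staged={c.txt}
After op 10 (modify b.txt): modified={b.txt, g.txt} staged={c.txt}
After op 11 (modify b.txt): modified={b.txt, g.txt} staged={c.txt}
After op 12 (git add g.txt): modified={b.txt} staged={c.txt, g.txt}
After op 13 (git reset g.txt): modified={b.txt, g.txt} staged={c.txt}
After op 14 (modify g.txt): modified={b.txt, g.txt} staged={c.txt}
After op 15 (modify f.txt): modified={b.txt, f.txt, g.txt} staged={c.txt}
After op 16 (git commit): modified={b.txt, f.txt, g.txt} staged={none}
After op 17 (git add e.txt): modified={b.txt, f.txt, g.txt} staged={none}
After op 18 (modify c.txt): modified={b.txt, c.txt, f.txt, g.txt} staged={none}
After op 19 (git add b.txt): modified={c.txt, f.txt, g.txt} staged={b.txt}
After op 20 (git add g.txt): modified={c.txt, f.txt} staged={b.txt, g.txt}
After op 21 (git add c.txt): modified={f.txt} staged={b.txt, c.txt, g.txt}
After op 22 (git commit): modified={f.txt} staged={none}
After op 23 (modify g.txt): modified={f.txt, g.txt} staged={none}
After op 24 (git add f.txt): modified={g.txt} staged={f.txt}
Final staged set: {f.txt} -> count=1

Answer: 1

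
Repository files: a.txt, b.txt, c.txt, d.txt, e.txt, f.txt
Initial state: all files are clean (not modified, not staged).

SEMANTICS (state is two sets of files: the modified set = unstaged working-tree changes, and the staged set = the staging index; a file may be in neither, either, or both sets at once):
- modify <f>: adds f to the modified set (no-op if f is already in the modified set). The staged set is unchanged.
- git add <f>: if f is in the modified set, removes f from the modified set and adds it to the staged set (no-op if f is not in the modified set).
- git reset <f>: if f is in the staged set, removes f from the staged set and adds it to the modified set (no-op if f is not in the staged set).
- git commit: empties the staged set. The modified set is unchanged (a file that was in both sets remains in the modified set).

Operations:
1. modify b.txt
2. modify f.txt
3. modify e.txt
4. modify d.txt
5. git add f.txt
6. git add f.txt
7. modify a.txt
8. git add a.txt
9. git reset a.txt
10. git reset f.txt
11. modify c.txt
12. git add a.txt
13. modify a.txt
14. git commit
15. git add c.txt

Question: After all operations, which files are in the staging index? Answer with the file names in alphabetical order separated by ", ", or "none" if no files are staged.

Answer: c.txt

Derivation:
After op 1 (modify b.txt): modified={b.txt} staged={none}
After op 2 (modify f.txt): modified={b.txt, f.txt} staged={none}
After op 3 (modify e.txt): modified={b.txt, e.txt, f.txt} staged={none}
After op 4 (modify d.txt): modified={b.txt, d.txt, e.txt, f.txt} staged={none}
After op 5 (git add f.txt): modified={b.txt, d.txt, e.txt} staged={f.txt}
After op 6 (git add f.txt): modified={b.txt, d.txt, e.txt} staged={f.txt}
After op 7 (modify a.txt): modified={a.txt, b.txt, d.txt, e.txt} staged={f.txt}
After op 8 (git add a.txt): modified={b.txt, d.txt, e.txt} staged={a.txt, f.txt}
After op 9 (git reset a.txt): modified={a.txt, b.txt, d.txt, e.txt} staged={f.txt}
After op 10 (git reset f.txt): modified={a.txt, b.txt, d.txt, e.txt, f.txt} staged={none}
After op 11 (modify c.txt): modified={a.txt, b.txt, c.txt, d.txt, e.txt, f.txt} staged={none}
After op 12 (git add a.txt): modified={b.txt, c.txt, d.txt, e.txt, f.txt} staged={a.txt}
After op 13 (modify a.txt): modified={a.txt, b.txt, c.txt, d.txt, e.txt, f.txt} staged={a.txt}
After op 14 (git commit): modified={a.txt, b.txt, c.txt, d.txt, e.txt, f.txt} staged={none}
After op 15 (git add c.txt): modified={a.txt, b.txt, d.txt, e.txt, f.txt} staged={c.txt}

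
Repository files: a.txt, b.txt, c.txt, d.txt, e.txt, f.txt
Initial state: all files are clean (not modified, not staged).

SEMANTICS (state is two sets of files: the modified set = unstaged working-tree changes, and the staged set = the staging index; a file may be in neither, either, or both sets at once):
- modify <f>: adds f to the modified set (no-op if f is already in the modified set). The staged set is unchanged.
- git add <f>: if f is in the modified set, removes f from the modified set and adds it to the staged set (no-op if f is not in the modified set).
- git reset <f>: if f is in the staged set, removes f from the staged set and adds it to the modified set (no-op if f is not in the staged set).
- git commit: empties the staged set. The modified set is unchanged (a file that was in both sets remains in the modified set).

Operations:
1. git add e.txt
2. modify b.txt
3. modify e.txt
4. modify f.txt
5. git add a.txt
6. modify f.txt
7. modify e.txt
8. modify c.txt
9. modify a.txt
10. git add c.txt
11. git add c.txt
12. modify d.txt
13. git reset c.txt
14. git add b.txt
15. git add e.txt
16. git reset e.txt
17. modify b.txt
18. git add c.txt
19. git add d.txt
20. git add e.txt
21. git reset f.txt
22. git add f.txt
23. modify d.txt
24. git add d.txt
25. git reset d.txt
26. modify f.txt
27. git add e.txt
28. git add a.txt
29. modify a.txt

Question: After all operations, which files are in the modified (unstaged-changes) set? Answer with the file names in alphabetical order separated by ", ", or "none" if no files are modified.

Answer: a.txt, b.txt, d.txt, f.txt

Derivation:
After op 1 (git add e.txt): modified={none} staged={none}
After op 2 (modify b.txt): modified={b.txt} staged={none}
After op 3 (modify e.txt): modified={b.txt, e.txt} staged={none}
After op 4 (modify f.txt): modified={b.txt, e.txt, f.txt} staged={none}
After op 5 (git add a.txt): modified={b.txt, e.txt, f.txt} staged={none}
After op 6 (modify f.txt): modified={b.txt, e.txt, f.txt} staged={none}
After op 7 (modify e.txt): modified={b.txt, e.txt, f.txt} staged={none}
After op 8 (modify c.txt): modified={b.txt, c.txt, e.txt, f.txt} staged={none}
After op 9 (modify a.txt): modified={a.txt, b.txt, c.txt, e.txt, f.txt} staged={none}
After op 10 (git add c.txt): modified={a.txt, b.txt, e.txt, f.txt} staged={c.txt}
After op 11 (git add c.txt): modified={a.txt, b.txt, e.txt, f.txt} staged={c.txt}
After op 12 (modify d.txt): modified={a.txt, b.txt, d.txt, e.txt, f.txt} staged={c.txt}
After op 13 (git reset c.txt): modified={a.txt, b.txt, c.txt, d.txt, e.txt, f.txt} staged={none}
After op 14 (git add b.txt): modified={a.txt, c.txt, d.txt, e.txt, f.txt} staged={b.txt}
After op 15 (git add e.txt): modified={a.txt, c.txt, d.txt, f.txt} staged={b.txt, e.txt}
After op 16 (git reset e.txt): modified={a.txt, c.txt, d.txt, e.txt, f.txt} staged={b.txt}
After op 17 (modify b.txt): modified={a.txt, b.txt, c.txt, d.txt, e.txt, f.txt} staged={b.txt}
After op 18 (git add c.txt): modified={a.txt, b.txt, d.txt, e.txt, f.txt} staged={b.txt, c.txt}
After op 19 (git add d.txt): modified={a.txt, b.txt, e.txt, f.txt} staged={b.txt, c.txt, d.txt}
After op 20 (git add e.txt): modified={a.txt, b.txt, f.txt} staged={b.txt, c.txt, d.txt, e.txt}
After op 21 (git reset f.txt): modified={a.txt, b.txt, f.txt} staged={b.txt, c.txt, d.txt, e.txt}
After op 22 (git add f.txt): modified={a.txt, b.txt} staged={b.txt, c.txt, d.txt, e.txt, f.txt}
After op 23 (modify d.txt): modified={a.txt, b.txt, d.txt} staged={b.txt, c.txt, d.txt, e.txt, f.txt}
After op 24 (git add d.txt): modified={a.txt, b.txt} staged={b.txt, c.txt, d.txt, e.txt, f.txt}
After op 25 (git reset d.txt): modified={a.txt, b.txt, d.txt} staged={b.txt, c.txt, e.txt, f.txt}
After op 26 (modify f.txt): modified={a.txt, b.txt, d.txt, f.txt} staged={b.txt, c.txt, e.txt, f.txt}
After op 27 (git add e.txt): modified={a.txt, b.txt, d.txt, f.txt} staged={b.txt, c.txt, e.txt, f.txt}
After op 28 (git add a.txt): modified={b.txt, d.txt, f.txt} staged={a.txt, b.txt, c.txt, e.txt, f.txt}
After op 29 (modify a.txt): modified={a.txt, b.txt, d.txt, f.txt} staged={a.txt, b.txt, c.txt, e.txt, f.txt}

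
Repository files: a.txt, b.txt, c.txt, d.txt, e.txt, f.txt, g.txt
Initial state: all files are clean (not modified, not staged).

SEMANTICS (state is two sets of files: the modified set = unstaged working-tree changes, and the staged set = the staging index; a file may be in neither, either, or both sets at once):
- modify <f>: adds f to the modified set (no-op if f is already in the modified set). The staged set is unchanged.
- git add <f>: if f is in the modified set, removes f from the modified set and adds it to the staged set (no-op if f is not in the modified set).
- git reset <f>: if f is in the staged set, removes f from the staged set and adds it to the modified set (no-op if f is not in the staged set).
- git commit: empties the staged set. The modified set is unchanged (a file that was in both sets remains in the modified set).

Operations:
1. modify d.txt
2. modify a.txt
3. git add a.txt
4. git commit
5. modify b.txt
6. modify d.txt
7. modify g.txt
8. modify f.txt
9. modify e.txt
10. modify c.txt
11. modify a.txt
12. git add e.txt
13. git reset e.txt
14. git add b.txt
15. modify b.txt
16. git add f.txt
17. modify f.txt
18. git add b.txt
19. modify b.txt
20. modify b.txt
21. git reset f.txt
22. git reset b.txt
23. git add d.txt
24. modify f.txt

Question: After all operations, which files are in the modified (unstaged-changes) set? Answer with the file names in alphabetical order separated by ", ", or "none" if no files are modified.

After op 1 (modify d.txt): modified={d.txt} staged={none}
After op 2 (modify a.txt): modified={a.txt, d.txt} staged={none}
After op 3 (git add a.txt): modified={d.txt} staged={a.txt}
After op 4 (git commit): modified={d.txt} staged={none}
After op 5 (modify b.txt): modified={b.txt, d.txt} staged={none}
After op 6 (modify d.txt): modified={b.txt, d.txt} staged={none}
After op 7 (modify g.txt): modified={b.txt, d.txt, g.txt} staged={none}
After op 8 (modify f.txt): modified={b.txt, d.txt, f.txt, g.txt} staged={none}
After op 9 (modify e.txt): modified={b.txt, d.txt, e.txt, f.txt, g.txt} staged={none}
After op 10 (modify c.txt): modified={b.txt, c.txt, d.txt, e.txt, f.txt, g.txt} staged={none}
After op 11 (modify a.txt): modified={a.txt, b.txt, c.txt, d.txt, e.txt, f.txt, g.txt} staged={none}
After op 12 (git add e.txt): modified={a.txt, b.txt, c.txt, d.txt, f.txt, g.txt} staged={e.txt}
After op 13 (git reset e.txt): modified={a.txt, b.txt, c.txt, d.txt, e.txt, f.txt, g.txt} staged={none}
After op 14 (git add b.txt): modified={a.txt, c.txt, d.txt, e.txt, f.txt, g.txt} staged={b.txt}
After op 15 (modify b.txt): modified={a.txt, b.txt, c.txt, d.txt, e.txt, f.txt, g.txt} staged={b.txt}
After op 16 (git add f.txt): modified={a.txt, b.txt, c.txt, d.txt, e.txt, g.txt} staged={b.txt, f.txt}
After op 17 (modify f.txt): modified={a.txt, b.txt, c.txt, d.txt, e.txt, f.txt, g.txt} staged={b.txt, f.txt}
After op 18 (git add b.txt): modified={a.txt, c.txt, d.txt, e.txt, f.txt, g.txt} staged={b.txt, f.txt}
After op 19 (modify b.txt): modified={a.txt, b.txt, c.txt, d.txt, e.txt, f.txt, g.txt} staged={b.txt, f.txt}
After op 20 (modify b.txt): modified={a.txt, b.txt, c.txt, d.txt, e.txt, f.txt, g.txt} staged={b.txt, f.txt}
After op 21 (git reset f.txt): modified={a.txt, b.txt, c.txt, d.txt, e.txt, f.txt, g.txt} staged={b.txt}
After op 22 (git reset b.txt): modified={a.txt, b.txt, c.txt, d.txt, e.txt, f.txt, g.txt} staged={none}
After op 23 (git add d.txt): modified={a.txt, b.txt, c.txt, e.txt, f.txt, g.txt} staged={d.txt}
After op 24 (modify f.txt): modified={a.txt, b.txt, c.txt, e.txt, f.txt, g.txt} staged={d.txt}

Answer: a.txt, b.txt, c.txt, e.txt, f.txt, g.txt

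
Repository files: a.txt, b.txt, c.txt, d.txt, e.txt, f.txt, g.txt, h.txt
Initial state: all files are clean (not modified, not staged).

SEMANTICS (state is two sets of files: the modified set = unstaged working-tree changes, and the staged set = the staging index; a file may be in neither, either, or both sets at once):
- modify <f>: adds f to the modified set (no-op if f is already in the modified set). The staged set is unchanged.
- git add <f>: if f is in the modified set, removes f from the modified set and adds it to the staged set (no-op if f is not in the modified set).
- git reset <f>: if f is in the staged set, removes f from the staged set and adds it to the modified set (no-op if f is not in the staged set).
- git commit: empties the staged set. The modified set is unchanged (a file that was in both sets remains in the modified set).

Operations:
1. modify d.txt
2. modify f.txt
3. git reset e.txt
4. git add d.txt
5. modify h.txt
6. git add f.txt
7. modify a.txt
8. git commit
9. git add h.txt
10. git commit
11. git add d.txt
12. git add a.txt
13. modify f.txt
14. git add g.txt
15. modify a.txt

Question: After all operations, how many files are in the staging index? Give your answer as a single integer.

After op 1 (modify d.txt): modified={d.txt} staged={none}
After op 2 (modify f.txt): modified={d.txt, f.txt} staged={none}
After op 3 (git reset e.txt): modified={d.txt, f.txt} staged={none}
After op 4 (git add d.txt): modified={f.txt} staged={d.txt}
After op 5 (modify h.txt): modified={f.txt, h.txt} staged={d.txt}
After op 6 (git add f.txt): modified={h.txt} staged={d.txt, f.txt}
After op 7 (modify a.txt): modified={a.txt, h.txt} staged={d.txt, f.txt}
After op 8 (git commit): modified={a.txt, h.txt} staged={none}
After op 9 (git add h.txt): modified={a.txt} staged={h.txt}
After op 10 (git commit): modified={a.txt} staged={none}
After op 11 (git add d.txt): modified={a.txt} staged={none}
After op 12 (git add a.txt): modified={none} staged={a.txt}
After op 13 (modify f.txt): modified={f.txt} staged={a.txt}
After op 14 (git add g.txt): modified={f.txt} staged={a.txt}
After op 15 (modify a.txt): modified={a.txt, f.txt} staged={a.txt}
Final staged set: {a.txt} -> count=1

Answer: 1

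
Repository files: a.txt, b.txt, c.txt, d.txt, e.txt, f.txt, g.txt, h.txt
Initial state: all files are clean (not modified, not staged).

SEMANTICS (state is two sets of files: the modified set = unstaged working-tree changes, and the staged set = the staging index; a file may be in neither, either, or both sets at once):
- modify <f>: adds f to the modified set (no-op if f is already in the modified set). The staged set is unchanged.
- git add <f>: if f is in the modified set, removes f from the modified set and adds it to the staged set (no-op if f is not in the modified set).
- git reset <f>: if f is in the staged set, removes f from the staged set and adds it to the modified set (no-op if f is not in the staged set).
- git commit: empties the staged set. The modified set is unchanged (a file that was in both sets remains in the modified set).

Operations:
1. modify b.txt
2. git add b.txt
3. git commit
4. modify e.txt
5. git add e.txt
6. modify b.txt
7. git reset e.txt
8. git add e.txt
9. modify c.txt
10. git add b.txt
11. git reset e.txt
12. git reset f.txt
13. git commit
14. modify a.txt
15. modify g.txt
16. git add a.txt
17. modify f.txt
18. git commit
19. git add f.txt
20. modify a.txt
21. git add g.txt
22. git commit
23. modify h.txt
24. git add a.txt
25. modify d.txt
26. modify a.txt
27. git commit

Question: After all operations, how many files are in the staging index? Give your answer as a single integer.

After op 1 (modify b.txt): modified={b.txt} staged={none}
After op 2 (git add b.txt): modified={none} staged={b.txt}
After op 3 (git commit): modified={none} staged={none}
After op 4 (modify e.txt): modified={e.txt} staged={none}
After op 5 (git add e.txt): modified={none} staged={e.txt}
After op 6 (modify b.txt): modified={b.txt} staged={e.txt}
After op 7 (git reset e.txt): modified={b.txt, e.txt} staged={none}
After op 8 (git add e.txt): modified={b.txt} staged={e.txt}
After op 9 (modify c.txt): modified={b.txt, c.txt} staged={e.txt}
After op 10 (git add b.txt): modified={c.txt} staged={b.txt, e.txt}
After op 11 (git reset e.txt): modified={c.txt, e.txt} staged={b.txt}
After op 12 (git reset f.txt): modified={c.txt, e.txt} staged={b.txt}
After op 13 (git commit): modified={c.txt, e.txt} staged={none}
After op 14 (modify a.txt): modified={a.txt, c.txt, e.txt} staged={none}
After op 15 (modify g.txt): modified={a.txt, c.txt, e.txt, g.txt} staged={none}
After op 16 (git add a.txt): modified={c.txt, e.txt, g.txt} staged={a.txt}
After op 17 (modify f.txt): modified={c.txt, e.txt, f.txt, g.txt} staged={a.txt}
After op 18 (git commit): modified={c.txt, e.txt, f.txt, g.txt} staged={none}
After op 19 (git add f.txt): modified={c.txt, e.txt, g.txt} staged={f.txt}
After op 20 (modify a.txt): modified={a.txt, c.txt, e.txt, g.txt} staged={f.txt}
After op 21 (git add g.txt): modified={a.txt, c.txt, e.txt} staged={f.txt, g.txt}
After op 22 (git commit): modified={a.txt, c.txt, e.txt} staged={none}
After op 23 (modify h.txt): modified={a.txt, c.txt, e.txt, h.txt} staged={none}
After op 24 (git add a.txt): modified={c.txt, e.txt, h.txt} staged={a.txt}
After op 25 (modify d.txt): modified={c.txt, d.txt, e.txt, h.txt} staged={a.txt}
After op 26 (modify a.txt): modified={a.txt, c.txt, d.txt, e.txt, h.txt} staged={a.txt}
After op 27 (git commit): modified={a.txt, c.txt, d.txt, e.txt, h.txt} staged={none}
Final staged set: {none} -> count=0

Answer: 0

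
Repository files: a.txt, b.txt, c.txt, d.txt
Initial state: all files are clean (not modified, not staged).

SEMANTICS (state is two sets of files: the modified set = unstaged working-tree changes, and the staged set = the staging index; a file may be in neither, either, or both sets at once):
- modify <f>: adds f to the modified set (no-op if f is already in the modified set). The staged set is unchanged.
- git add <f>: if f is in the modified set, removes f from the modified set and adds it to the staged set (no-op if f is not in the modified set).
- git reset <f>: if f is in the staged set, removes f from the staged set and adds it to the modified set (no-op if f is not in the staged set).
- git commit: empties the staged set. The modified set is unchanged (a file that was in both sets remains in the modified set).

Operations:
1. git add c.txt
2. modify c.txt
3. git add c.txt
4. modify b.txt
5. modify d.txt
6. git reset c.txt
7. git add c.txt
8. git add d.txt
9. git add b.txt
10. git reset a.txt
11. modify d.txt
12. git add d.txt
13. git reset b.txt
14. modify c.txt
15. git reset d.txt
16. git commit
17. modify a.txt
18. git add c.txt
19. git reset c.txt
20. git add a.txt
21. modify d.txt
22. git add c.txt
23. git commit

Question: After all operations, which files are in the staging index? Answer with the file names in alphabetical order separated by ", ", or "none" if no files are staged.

Answer: none

Derivation:
After op 1 (git add c.txt): modified={none} staged={none}
After op 2 (modify c.txt): modified={c.txt} staged={none}
After op 3 (git add c.txt): modified={none} staged={c.txt}
After op 4 (modify b.txt): modified={b.txt} staged={c.txt}
After op 5 (modify d.txt): modified={b.txt, d.txt} staged={c.txt}
After op 6 (git reset c.txt): modified={b.txt, c.txt, d.txt} staged={none}
After op 7 (git add c.txt): modified={b.txt, d.txt} staged={c.txt}
After op 8 (git add d.txt): modified={b.txt} staged={c.txt, d.txt}
After op 9 (git add b.txt): modified={none} staged={b.txt, c.txt, d.txt}
After op 10 (git reset a.txt): modified={none} staged={b.txt, c.txt, d.txt}
After op 11 (modify d.txt): modified={d.txt} staged={b.txt, c.txt, d.txt}
After op 12 (git add d.txt): modified={none} staged={b.txt, c.txt, d.txt}
After op 13 (git reset b.txt): modified={b.txt} staged={c.txt, d.txt}
After op 14 (modify c.txt): modified={b.txt, c.txt} staged={c.txt, d.txt}
After op 15 (git reset d.txt): modified={b.txt, c.txt, d.txt} staged={c.txt}
After op 16 (git commit): modified={b.txt, c.txt, d.txt} staged={none}
After op 17 (modify a.txt): modified={a.txt, b.txt, c.txt, d.txt} staged={none}
After op 18 (git add c.txt): modified={a.txt, b.txt, d.txt} staged={c.txt}
After op 19 (git reset c.txt): modified={a.txt, b.txt, c.txt, d.txt} staged={none}
After op 20 (git add a.txt): modified={b.txt, c.txt, d.txt} staged={a.txt}
After op 21 (modify d.txt): modified={b.txt, c.txt, d.txt} staged={a.txt}
After op 22 (git add c.txt): modified={b.txt, d.txt} staged={a.txt, c.txt}
After op 23 (git commit): modified={b.txt, d.txt} staged={none}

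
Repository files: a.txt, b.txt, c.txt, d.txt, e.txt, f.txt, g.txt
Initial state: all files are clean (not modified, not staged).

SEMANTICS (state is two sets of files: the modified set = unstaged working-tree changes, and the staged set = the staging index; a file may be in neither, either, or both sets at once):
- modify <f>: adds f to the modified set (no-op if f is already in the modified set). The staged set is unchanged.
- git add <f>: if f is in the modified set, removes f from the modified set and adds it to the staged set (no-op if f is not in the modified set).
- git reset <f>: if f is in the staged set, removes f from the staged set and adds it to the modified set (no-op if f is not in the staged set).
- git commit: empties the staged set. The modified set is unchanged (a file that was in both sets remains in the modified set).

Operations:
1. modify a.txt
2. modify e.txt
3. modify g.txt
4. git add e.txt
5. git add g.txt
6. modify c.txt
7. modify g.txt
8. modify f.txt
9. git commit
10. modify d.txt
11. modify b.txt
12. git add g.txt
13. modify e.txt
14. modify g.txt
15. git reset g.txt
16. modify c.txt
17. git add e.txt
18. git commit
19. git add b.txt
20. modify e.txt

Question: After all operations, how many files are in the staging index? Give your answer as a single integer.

Answer: 1

Derivation:
After op 1 (modify a.txt): modified={a.txt} staged={none}
After op 2 (modify e.txt): modified={a.txt, e.txt} staged={none}
After op 3 (modify g.txt): modified={a.txt, e.txt, g.txt} staged={none}
After op 4 (git add e.txt): modified={a.txt, g.txt} staged={e.txt}
After op 5 (git add g.txt): modified={a.txt} staged={e.txt, g.txt}
After op 6 (modify c.txt): modified={a.txt, c.txt} staged={e.txt, g.txt}
After op 7 (modify g.txt): modified={a.txt, c.txt, g.txt} staged={e.txt, g.txt}
After op 8 (modify f.txt): modified={a.txt, c.txt, f.txt, g.txt} staged={e.txt, g.txt}
After op 9 (git commit): modified={a.txt, c.txt, f.txt, g.txt} staged={none}
After op 10 (modify d.txt): modified={a.txt, c.txt, d.txt, f.txt, g.txt} staged={none}
After op 11 (modify b.txt): modified={a.txt, b.txt, c.txt, d.txt, f.txt, g.txt} staged={none}
After op 12 (git add g.txt): modified={a.txt, b.txt, c.txt, d.txt, f.txt} staged={g.txt}
After op 13 (modify e.txt): modified={a.txt, b.txt, c.txt, d.txt, e.txt, f.txt} staged={g.txt}
After op 14 (modify g.txt): modified={a.txt, b.txt, c.txt, d.txt, e.txt, f.txt, g.txt} staged={g.txt}
After op 15 (git reset g.txt): modified={a.txt, b.txt, c.txt, d.txt, e.txt, f.txt, g.txt} staged={none}
After op 16 (modify c.txt): modified={a.txt, b.txt, c.txt, d.txt, e.txt, f.txt, g.txt} staged={none}
After op 17 (git add e.txt): modified={a.txt, b.txt, c.txt, d.txt, f.txt, g.txt} staged={e.txt}
After op 18 (git commit): modified={a.txt, b.txt, c.txt, d.txt, f.txt, g.txt} staged={none}
After op 19 (git add b.txt): modified={a.txt, c.txt, d.txt, f.txt, g.txt} staged={b.txt}
After op 20 (modify e.txt): modified={a.txt, c.txt, d.txt, e.txt, f.txt, g.txt} staged={b.txt}
Final staged set: {b.txt} -> count=1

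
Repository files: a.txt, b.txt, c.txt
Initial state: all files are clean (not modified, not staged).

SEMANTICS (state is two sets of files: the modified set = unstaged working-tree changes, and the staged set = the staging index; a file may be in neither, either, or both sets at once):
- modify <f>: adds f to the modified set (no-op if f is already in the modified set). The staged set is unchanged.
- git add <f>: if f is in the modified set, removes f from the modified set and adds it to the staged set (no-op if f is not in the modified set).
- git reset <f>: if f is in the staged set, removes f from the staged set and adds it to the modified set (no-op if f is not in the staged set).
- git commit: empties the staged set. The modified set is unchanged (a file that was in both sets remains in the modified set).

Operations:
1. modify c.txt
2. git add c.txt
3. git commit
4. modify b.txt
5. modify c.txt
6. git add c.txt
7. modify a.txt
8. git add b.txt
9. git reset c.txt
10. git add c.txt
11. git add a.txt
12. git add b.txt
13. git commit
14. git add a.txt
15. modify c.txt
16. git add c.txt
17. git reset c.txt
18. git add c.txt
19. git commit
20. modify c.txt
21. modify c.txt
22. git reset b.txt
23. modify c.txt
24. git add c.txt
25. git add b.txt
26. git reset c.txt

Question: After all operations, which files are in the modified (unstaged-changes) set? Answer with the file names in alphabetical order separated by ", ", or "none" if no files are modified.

Answer: c.txt

Derivation:
After op 1 (modify c.txt): modified={c.txt} staged={none}
After op 2 (git add c.txt): modified={none} staged={c.txt}
After op 3 (git commit): modified={none} staged={none}
After op 4 (modify b.txt): modified={b.txt} staged={none}
After op 5 (modify c.txt): modified={b.txt, c.txt} staged={none}
After op 6 (git add c.txt): modified={b.txt} staged={c.txt}
After op 7 (modify a.txt): modified={a.txt, b.txt} staged={c.txt}
After op 8 (git add b.txt): modified={a.txt} staged={b.txt, c.txt}
After op 9 (git reset c.txt): modified={a.txt, c.txt} staged={b.txt}
After op 10 (git add c.txt): modified={a.txt} staged={b.txt, c.txt}
After op 11 (git add a.txt): modified={none} staged={a.txt, b.txt, c.txt}
After op 12 (git add b.txt): modified={none} staged={a.txt, b.txt, c.txt}
After op 13 (git commit): modified={none} staged={none}
After op 14 (git add a.txt): modified={none} staged={none}
After op 15 (modify c.txt): modified={c.txt} staged={none}
After op 16 (git add c.txt): modified={none} staged={c.txt}
After op 17 (git reset c.txt): modified={c.txt} staged={none}
After op 18 (git add c.txt): modified={none} staged={c.txt}
After op 19 (git commit): modified={none} staged={none}
After op 20 (modify c.txt): modified={c.txt} staged={none}
After op 21 (modify c.txt): modified={c.txt} staged={none}
After op 22 (git reset b.txt): modified={c.txt} staged={none}
After op 23 (modify c.txt): modified={c.txt} staged={none}
After op 24 (git add c.txt): modified={none} staged={c.txt}
After op 25 (git add b.txt): modified={none} staged={c.txt}
After op 26 (git reset c.txt): modified={c.txt} staged={none}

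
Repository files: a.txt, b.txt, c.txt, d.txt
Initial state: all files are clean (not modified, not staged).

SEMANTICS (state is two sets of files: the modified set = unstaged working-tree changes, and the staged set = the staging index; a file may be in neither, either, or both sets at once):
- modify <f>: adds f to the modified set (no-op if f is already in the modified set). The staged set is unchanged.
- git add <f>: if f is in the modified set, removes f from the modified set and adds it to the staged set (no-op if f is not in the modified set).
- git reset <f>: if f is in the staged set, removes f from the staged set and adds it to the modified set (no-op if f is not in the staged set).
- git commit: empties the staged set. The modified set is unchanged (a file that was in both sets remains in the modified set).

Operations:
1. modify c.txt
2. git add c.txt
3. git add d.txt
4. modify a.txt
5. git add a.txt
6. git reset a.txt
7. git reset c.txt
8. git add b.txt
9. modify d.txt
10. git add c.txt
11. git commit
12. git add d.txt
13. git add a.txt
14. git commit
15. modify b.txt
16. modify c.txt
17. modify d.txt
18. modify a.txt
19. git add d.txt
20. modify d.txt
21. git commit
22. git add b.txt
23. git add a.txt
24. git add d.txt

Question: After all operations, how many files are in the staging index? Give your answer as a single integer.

After op 1 (modify c.txt): modified={c.txt} staged={none}
After op 2 (git add c.txt): modified={none} staged={c.txt}
After op 3 (git add d.txt): modified={none} staged={c.txt}
After op 4 (modify a.txt): modified={a.txt} staged={c.txt}
After op 5 (git add a.txt): modified={none} staged={a.txt, c.txt}
After op 6 (git reset a.txt): modified={a.txt} staged={c.txt}
After op 7 (git reset c.txt): modified={a.txt, c.txt} staged={none}
After op 8 (git add b.txt): modified={a.txt, c.txt} staged={none}
After op 9 (modify d.txt): modified={a.txt, c.txt, d.txt} staged={none}
After op 10 (git add c.txt): modified={a.txt, d.txt} staged={c.txt}
After op 11 (git commit): modified={a.txt, d.txt} staged={none}
After op 12 (git add d.txt): modified={a.txt} staged={d.txt}
After op 13 (git add a.txt): modified={none} staged={a.txt, d.txt}
After op 14 (git commit): modified={none} staged={none}
After op 15 (modify b.txt): modified={b.txt} staged={none}
After op 16 (modify c.txt): modified={b.txt, c.txt} staged={none}
After op 17 (modify d.txt): modified={b.txt, c.txt, d.txt} staged={none}
After op 18 (modify a.txt): modified={a.txt, b.txt, c.txt, d.txt} staged={none}
After op 19 (git add d.txt): modified={a.txt, b.txt, c.txt} staged={d.txt}
After op 20 (modify d.txt): modified={a.txt, b.txt, c.txt, d.txt} staged={d.txt}
After op 21 (git commit): modified={a.txt, b.txt, c.txt, d.txt} staged={none}
After op 22 (git add b.txt): modified={a.txt, c.txt, d.txt} staged={b.txt}
After op 23 (git add a.txt): modified={c.txt, d.txt} staged={a.txt, b.txt}
After op 24 (git add d.txt): modified={c.txt} staged={a.txt, b.txt, d.txt}
Final staged set: {a.txt, b.txt, d.txt} -> count=3

Answer: 3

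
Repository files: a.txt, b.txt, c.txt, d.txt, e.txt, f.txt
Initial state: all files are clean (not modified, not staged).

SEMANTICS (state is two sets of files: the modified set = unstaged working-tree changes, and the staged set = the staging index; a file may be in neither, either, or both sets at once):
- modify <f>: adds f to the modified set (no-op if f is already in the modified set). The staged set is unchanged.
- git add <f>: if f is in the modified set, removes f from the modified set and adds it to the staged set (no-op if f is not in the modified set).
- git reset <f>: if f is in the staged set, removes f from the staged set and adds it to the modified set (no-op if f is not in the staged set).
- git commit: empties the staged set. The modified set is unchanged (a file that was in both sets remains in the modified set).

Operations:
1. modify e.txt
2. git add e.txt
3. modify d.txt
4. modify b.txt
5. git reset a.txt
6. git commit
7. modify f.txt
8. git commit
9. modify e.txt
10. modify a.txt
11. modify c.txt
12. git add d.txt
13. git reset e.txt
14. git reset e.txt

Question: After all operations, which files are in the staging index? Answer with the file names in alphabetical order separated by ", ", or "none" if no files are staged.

After op 1 (modify e.txt): modified={e.txt} staged={none}
After op 2 (git add e.txt): modified={none} staged={e.txt}
After op 3 (modify d.txt): modified={d.txt} staged={e.txt}
After op 4 (modify b.txt): modified={b.txt, d.txt} staged={e.txt}
After op 5 (git reset a.txt): modified={b.txt, d.txt} staged={e.txt}
After op 6 (git commit): modified={b.txt, d.txt} staged={none}
After op 7 (modify f.txt): modified={b.txt, d.txt, f.txt} staged={none}
After op 8 (git commit): modified={b.txt, d.txt, f.txt} staged={none}
After op 9 (modify e.txt): modified={b.txt, d.txt, e.txt, f.txt} staged={none}
After op 10 (modify a.txt): modified={a.txt, b.txt, d.txt, e.txt, f.txt} staged={none}
After op 11 (modify c.txt): modified={a.txt, b.txt, c.txt, d.txt, e.txt, f.txt} staged={none}
After op 12 (git add d.txt): modified={a.txt, b.txt, c.txt, e.txt, f.txt} staged={d.txt}
After op 13 (git reset e.txt): modified={a.txt, b.txt, c.txt, e.txt, f.txt} staged={d.txt}
After op 14 (git reset e.txt): modified={a.txt, b.txt, c.txt, e.txt, f.txt} staged={d.txt}

Answer: d.txt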